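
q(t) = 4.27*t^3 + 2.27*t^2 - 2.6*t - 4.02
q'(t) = 12.81*t^2 + 4.54*t - 2.6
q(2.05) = 36.98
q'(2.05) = 60.54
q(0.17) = -4.38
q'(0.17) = -1.46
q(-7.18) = -1448.85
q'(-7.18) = 625.19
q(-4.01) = -232.43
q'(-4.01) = 185.18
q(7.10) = 1620.23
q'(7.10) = 675.39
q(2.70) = 89.55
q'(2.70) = 103.04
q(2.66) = 85.49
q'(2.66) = 100.11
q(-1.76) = -15.69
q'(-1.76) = 29.09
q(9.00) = 3269.28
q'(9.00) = 1075.87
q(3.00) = 123.90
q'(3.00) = 126.31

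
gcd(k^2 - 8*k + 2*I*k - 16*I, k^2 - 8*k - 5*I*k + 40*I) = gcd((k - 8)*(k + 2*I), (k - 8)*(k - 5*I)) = k - 8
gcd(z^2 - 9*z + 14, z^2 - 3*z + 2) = z - 2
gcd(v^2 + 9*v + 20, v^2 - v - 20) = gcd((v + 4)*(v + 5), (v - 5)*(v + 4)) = v + 4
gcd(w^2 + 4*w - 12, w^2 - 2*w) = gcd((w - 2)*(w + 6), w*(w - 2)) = w - 2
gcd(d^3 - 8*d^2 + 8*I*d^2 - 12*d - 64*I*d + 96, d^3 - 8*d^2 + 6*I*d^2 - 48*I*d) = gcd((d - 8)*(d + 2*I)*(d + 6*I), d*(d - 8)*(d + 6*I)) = d^2 + d*(-8 + 6*I) - 48*I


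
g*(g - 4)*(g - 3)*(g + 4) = g^4 - 3*g^3 - 16*g^2 + 48*g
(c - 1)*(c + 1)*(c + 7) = c^3 + 7*c^2 - c - 7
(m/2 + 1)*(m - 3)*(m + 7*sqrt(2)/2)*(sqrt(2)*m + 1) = sqrt(2)*m^4/2 - sqrt(2)*m^3/2 + 4*m^3 - 4*m^2 - 5*sqrt(2)*m^2/4 - 24*m - 7*sqrt(2)*m/4 - 21*sqrt(2)/2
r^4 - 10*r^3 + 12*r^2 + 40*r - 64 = (r - 8)*(r - 2)^2*(r + 2)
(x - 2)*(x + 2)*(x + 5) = x^3 + 5*x^2 - 4*x - 20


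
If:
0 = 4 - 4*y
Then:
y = 1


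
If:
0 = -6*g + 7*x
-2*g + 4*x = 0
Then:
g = 0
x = 0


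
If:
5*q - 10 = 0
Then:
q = 2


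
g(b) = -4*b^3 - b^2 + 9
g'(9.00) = -990.00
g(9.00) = -2988.00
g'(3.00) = -114.00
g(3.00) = -108.00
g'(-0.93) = -8.52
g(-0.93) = 11.35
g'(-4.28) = -211.26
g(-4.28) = 304.29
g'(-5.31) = -327.73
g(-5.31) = 579.69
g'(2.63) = -88.26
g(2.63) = -70.68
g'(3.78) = -179.02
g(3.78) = -221.33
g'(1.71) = -38.51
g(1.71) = -13.92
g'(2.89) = -106.01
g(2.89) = -95.90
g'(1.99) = -51.50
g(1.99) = -26.48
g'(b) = -12*b^2 - 2*b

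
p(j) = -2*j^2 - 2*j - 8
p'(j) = -4*j - 2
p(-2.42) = -14.87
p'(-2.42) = 7.68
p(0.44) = -9.27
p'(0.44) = -3.76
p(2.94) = -31.17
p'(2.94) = -13.76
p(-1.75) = -10.62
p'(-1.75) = 5.00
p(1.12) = -12.75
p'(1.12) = -6.48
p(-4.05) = -32.70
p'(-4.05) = 14.20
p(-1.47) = -9.38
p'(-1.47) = 3.88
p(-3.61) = -26.84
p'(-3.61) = 12.44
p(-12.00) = -272.00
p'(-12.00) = 46.00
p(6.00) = -92.00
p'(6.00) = -26.00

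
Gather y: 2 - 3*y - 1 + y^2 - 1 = y^2 - 3*y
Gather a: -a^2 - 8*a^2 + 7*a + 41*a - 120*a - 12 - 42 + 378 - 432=-9*a^2 - 72*a - 108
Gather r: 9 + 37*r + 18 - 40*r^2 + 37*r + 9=-40*r^2 + 74*r + 36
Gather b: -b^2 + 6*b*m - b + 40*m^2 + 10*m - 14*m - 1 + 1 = -b^2 + b*(6*m - 1) + 40*m^2 - 4*m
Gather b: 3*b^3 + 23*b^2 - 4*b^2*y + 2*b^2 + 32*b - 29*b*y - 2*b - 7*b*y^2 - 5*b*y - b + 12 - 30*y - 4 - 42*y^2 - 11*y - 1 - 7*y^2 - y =3*b^3 + b^2*(25 - 4*y) + b*(-7*y^2 - 34*y + 29) - 49*y^2 - 42*y + 7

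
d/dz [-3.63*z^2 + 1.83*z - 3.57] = 1.83 - 7.26*z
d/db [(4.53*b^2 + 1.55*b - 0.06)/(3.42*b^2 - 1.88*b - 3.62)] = (-13.8174*b^2 - 32.3868*b - 5.7238)/(11.6964*b^4 - 12.8592*b^3 - 21.2264*b^2 + 13.6112*b + 13.1044)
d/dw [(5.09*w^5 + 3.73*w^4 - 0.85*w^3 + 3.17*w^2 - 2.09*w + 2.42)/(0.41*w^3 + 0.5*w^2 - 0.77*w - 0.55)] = (4.1738*w^7 + 9.1643*w^6 - 11.9472*w^5 - 24.3385*w^4 - 5.1832*w^3 - 2.97*w^2 - 5.907*w + 3.0129)/(0.1681*w^6 + 0.41*w^5 - 0.3814*w^4 - 1.221*w^3 + 0.0428999999999999*w^2 + 0.847*w + 0.3025)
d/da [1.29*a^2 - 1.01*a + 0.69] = 2.58*a - 1.01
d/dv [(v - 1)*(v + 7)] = 2*v + 6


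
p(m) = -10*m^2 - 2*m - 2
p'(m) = -20*m - 2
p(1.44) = -25.62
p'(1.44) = -30.80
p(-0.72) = -5.74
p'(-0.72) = 12.40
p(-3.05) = -88.92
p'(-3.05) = 59.00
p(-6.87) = -460.23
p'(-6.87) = 135.40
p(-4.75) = -218.12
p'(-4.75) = 93.00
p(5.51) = -316.62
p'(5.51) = -112.20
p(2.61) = -75.34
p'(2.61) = -54.20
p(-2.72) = -70.54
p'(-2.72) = 52.40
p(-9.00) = -794.00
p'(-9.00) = 178.00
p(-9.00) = -794.00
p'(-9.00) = 178.00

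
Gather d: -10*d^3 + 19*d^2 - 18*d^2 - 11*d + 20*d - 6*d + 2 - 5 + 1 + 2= -10*d^3 + d^2 + 3*d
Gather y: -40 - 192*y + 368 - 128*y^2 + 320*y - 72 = -128*y^2 + 128*y + 256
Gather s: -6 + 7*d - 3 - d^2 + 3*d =-d^2 + 10*d - 9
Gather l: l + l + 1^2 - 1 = 2*l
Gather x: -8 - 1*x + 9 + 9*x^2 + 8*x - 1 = 9*x^2 + 7*x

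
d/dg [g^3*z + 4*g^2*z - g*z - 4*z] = z*(3*g^2 + 8*g - 1)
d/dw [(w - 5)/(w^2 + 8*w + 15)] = (w^2 + 8*w - 2*(w - 5)*(w + 4) + 15)/(w^2 + 8*w + 15)^2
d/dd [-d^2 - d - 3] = -2*d - 1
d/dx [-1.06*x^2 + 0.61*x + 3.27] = 0.61 - 2.12*x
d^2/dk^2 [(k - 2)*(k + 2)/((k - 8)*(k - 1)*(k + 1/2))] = 4*(4*k^6 - 138*k^4 + 1095*k^3 - 3228*k^2 + 1620*k - 676)/(8*k^9 - 204*k^8 + 1818*k^7 - 6245*k^6 + 4731*k^5 + 5109*k^4 - 4985*k^3 - 2088*k^2 + 1344*k + 512)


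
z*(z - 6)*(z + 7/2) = z^3 - 5*z^2/2 - 21*z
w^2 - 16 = (w - 4)*(w + 4)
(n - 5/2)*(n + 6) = n^2 + 7*n/2 - 15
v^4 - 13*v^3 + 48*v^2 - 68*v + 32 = (v - 8)*(v - 2)^2*(v - 1)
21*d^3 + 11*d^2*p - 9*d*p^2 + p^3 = (-7*d + p)*(-3*d + p)*(d + p)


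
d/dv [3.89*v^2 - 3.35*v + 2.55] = 7.78*v - 3.35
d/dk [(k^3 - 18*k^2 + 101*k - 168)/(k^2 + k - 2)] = (k^4 + 2*k^3 - 125*k^2 + 408*k - 34)/(k^4 + 2*k^3 - 3*k^2 - 4*k + 4)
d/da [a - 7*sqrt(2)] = 1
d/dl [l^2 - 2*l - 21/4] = 2*l - 2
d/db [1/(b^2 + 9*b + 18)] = (-2*b - 9)/(b^2 + 9*b + 18)^2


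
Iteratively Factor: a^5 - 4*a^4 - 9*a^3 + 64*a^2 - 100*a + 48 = (a - 2)*(a^4 - 2*a^3 - 13*a^2 + 38*a - 24) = (a - 3)*(a - 2)*(a^3 + a^2 - 10*a + 8) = (a - 3)*(a - 2)*(a - 1)*(a^2 + 2*a - 8) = (a - 3)*(a - 2)^2*(a - 1)*(a + 4)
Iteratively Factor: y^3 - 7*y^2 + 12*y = (y - 4)*(y^2 - 3*y) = (y - 4)*(y - 3)*(y)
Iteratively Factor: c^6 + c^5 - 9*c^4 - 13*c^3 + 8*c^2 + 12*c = (c)*(c^5 + c^4 - 9*c^3 - 13*c^2 + 8*c + 12) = c*(c + 2)*(c^4 - c^3 - 7*c^2 + c + 6) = c*(c - 3)*(c + 2)*(c^3 + 2*c^2 - c - 2) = c*(c - 3)*(c + 1)*(c + 2)*(c^2 + c - 2) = c*(c - 3)*(c - 1)*(c + 1)*(c + 2)*(c + 2)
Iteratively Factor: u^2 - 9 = (u + 3)*(u - 3)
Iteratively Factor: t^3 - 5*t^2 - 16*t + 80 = (t - 4)*(t^2 - t - 20) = (t - 5)*(t - 4)*(t + 4)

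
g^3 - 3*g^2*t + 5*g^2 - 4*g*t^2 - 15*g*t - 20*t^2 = (g + 5)*(g - 4*t)*(g + t)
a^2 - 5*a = a*(a - 5)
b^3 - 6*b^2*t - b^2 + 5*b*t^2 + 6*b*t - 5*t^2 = (b - 1)*(b - 5*t)*(b - t)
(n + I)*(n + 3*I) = n^2 + 4*I*n - 3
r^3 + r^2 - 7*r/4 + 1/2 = (r - 1/2)^2*(r + 2)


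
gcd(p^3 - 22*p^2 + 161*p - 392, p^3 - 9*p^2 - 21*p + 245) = p^2 - 14*p + 49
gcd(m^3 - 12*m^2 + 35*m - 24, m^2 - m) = m - 1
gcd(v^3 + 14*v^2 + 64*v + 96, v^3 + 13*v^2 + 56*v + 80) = v^2 + 8*v + 16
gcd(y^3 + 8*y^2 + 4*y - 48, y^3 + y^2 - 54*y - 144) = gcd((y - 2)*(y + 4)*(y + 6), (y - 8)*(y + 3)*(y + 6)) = y + 6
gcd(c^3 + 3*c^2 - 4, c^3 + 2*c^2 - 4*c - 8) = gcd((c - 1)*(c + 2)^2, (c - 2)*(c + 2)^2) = c^2 + 4*c + 4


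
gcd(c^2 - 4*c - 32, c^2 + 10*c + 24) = c + 4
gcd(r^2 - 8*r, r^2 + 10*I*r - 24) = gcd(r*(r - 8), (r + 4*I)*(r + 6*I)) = 1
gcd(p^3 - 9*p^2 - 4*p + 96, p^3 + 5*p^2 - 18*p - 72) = p^2 - p - 12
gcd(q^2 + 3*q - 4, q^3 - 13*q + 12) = q^2 + 3*q - 4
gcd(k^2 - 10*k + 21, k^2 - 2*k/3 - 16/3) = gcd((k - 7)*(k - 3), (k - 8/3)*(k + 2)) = 1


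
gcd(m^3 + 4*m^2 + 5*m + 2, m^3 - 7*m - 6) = m^2 + 3*m + 2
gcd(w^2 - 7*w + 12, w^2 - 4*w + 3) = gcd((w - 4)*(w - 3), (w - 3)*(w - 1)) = w - 3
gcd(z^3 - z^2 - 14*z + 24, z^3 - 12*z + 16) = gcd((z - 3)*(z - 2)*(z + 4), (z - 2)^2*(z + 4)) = z^2 + 2*z - 8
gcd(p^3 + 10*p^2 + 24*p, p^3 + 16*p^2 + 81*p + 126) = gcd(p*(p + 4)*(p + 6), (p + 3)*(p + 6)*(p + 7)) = p + 6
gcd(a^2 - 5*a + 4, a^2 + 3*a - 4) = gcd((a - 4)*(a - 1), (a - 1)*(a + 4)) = a - 1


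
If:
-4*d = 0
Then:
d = 0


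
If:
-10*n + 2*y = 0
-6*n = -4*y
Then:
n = 0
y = 0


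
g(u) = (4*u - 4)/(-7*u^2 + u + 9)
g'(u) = (4*u - 4)*(14*u - 1)/(-7*u^2 + u + 9)^2 + 4/(-7*u^2 + u + 9) = 4*(-7*u^2 + u + (u - 1)*(14*u - 1) + 9)/(-7*u^2 + u + 9)^2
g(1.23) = -2.55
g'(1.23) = 103.85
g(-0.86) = -2.51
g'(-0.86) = 12.40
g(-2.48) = 0.38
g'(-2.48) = 0.26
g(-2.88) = 0.30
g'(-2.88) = 0.16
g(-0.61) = -1.11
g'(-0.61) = 2.53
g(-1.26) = 2.68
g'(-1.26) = 13.62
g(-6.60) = 0.10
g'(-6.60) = 0.02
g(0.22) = -0.35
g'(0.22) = 0.37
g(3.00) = -0.16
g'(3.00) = 0.05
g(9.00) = -0.06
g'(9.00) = 0.01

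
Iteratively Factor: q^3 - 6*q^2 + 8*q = (q)*(q^2 - 6*q + 8) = q*(q - 4)*(q - 2)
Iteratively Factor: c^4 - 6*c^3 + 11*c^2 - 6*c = (c - 1)*(c^3 - 5*c^2 + 6*c) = c*(c - 1)*(c^2 - 5*c + 6) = c*(c - 2)*(c - 1)*(c - 3)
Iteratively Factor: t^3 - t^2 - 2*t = (t + 1)*(t^2 - 2*t) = (t - 2)*(t + 1)*(t)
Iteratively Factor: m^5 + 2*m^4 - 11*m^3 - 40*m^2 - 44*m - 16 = (m - 4)*(m^4 + 6*m^3 + 13*m^2 + 12*m + 4) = (m - 4)*(m + 1)*(m^3 + 5*m^2 + 8*m + 4) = (m - 4)*(m + 1)*(m + 2)*(m^2 + 3*m + 2) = (m - 4)*(m + 1)^2*(m + 2)*(m + 2)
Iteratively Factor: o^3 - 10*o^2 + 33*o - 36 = (o - 4)*(o^2 - 6*o + 9) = (o - 4)*(o - 3)*(o - 3)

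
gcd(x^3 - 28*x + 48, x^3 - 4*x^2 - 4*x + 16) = x^2 - 6*x + 8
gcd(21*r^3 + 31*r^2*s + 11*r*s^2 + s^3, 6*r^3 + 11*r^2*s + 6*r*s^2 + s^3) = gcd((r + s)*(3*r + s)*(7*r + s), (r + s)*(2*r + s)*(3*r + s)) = 3*r^2 + 4*r*s + s^2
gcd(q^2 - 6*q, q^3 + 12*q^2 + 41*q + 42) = 1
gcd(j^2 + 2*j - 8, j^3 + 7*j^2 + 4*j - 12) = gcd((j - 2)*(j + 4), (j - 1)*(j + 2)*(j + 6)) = 1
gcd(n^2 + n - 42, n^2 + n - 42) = n^2 + n - 42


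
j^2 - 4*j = j*(j - 4)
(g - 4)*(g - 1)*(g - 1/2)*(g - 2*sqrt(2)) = g^4 - 11*g^3/2 - 2*sqrt(2)*g^3 + 13*g^2/2 + 11*sqrt(2)*g^2 - 13*sqrt(2)*g - 2*g + 4*sqrt(2)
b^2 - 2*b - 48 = (b - 8)*(b + 6)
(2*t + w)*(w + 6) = 2*t*w + 12*t + w^2 + 6*w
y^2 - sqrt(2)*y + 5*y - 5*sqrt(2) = (y + 5)*(y - sqrt(2))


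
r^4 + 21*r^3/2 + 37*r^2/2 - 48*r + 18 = (r - 1)*(r - 1/2)*(r + 6)^2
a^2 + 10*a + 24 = (a + 4)*(a + 6)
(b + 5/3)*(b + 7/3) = b^2 + 4*b + 35/9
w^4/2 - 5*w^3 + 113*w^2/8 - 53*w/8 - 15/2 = (w/2 + 1/4)*(w - 5)*(w - 4)*(w - 3/2)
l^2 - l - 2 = (l - 2)*(l + 1)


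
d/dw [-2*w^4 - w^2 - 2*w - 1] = -8*w^3 - 2*w - 2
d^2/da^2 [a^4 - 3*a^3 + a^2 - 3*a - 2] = 12*a^2 - 18*a + 2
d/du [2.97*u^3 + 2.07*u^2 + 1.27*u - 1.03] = 8.91*u^2 + 4.14*u + 1.27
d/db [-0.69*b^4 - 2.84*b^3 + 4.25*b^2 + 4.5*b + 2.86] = -2.76*b^3 - 8.52*b^2 + 8.5*b + 4.5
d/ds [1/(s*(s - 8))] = 2*(4 - s)/(s^2*(s^2 - 16*s + 64))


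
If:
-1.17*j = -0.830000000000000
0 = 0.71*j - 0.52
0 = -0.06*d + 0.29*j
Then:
No Solution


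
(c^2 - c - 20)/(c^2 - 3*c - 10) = (c + 4)/(c + 2)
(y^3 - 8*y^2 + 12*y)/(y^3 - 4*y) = (y - 6)/(y + 2)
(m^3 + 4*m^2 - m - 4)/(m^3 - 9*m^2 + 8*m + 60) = (m^3 + 4*m^2 - m - 4)/(m^3 - 9*m^2 + 8*m + 60)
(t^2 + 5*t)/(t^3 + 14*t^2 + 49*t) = (t + 5)/(t^2 + 14*t + 49)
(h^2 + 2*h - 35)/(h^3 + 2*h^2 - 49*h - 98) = (h - 5)/(h^2 - 5*h - 14)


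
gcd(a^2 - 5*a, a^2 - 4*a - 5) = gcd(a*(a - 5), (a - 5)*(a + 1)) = a - 5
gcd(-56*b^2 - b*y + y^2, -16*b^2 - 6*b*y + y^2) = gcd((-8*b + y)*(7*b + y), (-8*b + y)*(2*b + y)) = -8*b + y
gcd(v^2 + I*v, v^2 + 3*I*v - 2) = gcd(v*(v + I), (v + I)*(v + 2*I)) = v + I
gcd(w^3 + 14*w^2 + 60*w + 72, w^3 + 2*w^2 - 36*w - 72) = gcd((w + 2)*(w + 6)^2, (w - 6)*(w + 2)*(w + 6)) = w^2 + 8*w + 12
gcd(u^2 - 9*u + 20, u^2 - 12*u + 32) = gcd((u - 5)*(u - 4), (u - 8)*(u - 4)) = u - 4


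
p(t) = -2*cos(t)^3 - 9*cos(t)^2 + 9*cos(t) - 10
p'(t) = 6*sin(t)*cos(t)^2 + 18*sin(t)*cos(t) - 9*sin(t) = 3*(6*cos(t) + cos(2*t) - 2)*sin(t)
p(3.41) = -25.25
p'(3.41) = 5.51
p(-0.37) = -11.05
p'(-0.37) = -4.70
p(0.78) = -8.87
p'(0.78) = 4.80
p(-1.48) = -9.26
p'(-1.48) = 7.29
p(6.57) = -11.41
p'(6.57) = 3.90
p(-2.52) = -22.19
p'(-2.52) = 11.45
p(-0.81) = -8.73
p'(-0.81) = -4.54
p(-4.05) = -18.47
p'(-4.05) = -14.04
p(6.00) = -11.43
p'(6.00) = -3.86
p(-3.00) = -25.79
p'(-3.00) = 2.95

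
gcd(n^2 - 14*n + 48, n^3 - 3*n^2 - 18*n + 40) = 1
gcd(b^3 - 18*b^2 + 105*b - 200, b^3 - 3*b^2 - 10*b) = b - 5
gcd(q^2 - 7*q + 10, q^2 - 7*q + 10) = q^2 - 7*q + 10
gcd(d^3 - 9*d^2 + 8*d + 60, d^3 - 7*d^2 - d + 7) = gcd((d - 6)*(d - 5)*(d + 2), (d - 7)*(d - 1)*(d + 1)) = 1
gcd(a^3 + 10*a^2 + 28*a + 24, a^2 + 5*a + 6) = a + 2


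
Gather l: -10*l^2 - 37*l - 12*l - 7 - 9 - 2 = -10*l^2 - 49*l - 18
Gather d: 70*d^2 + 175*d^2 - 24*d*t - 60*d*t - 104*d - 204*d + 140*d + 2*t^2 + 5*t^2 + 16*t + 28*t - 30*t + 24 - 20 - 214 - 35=245*d^2 + d*(-84*t - 168) + 7*t^2 + 14*t - 245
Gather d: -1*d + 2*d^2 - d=2*d^2 - 2*d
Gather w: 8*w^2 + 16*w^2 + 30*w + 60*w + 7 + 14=24*w^2 + 90*w + 21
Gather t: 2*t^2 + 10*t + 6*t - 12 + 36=2*t^2 + 16*t + 24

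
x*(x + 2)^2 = x^3 + 4*x^2 + 4*x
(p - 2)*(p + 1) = p^2 - p - 2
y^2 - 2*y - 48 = (y - 8)*(y + 6)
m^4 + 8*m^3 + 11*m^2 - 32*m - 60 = (m - 2)*(m + 2)*(m + 3)*(m + 5)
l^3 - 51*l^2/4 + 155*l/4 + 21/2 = (l - 7)*(l - 6)*(l + 1/4)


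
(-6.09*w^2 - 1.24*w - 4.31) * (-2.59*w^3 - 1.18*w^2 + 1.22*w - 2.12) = 15.7731*w^5 + 10.3978*w^4 + 5.1963*w^3 + 16.4838*w^2 - 2.6294*w + 9.1372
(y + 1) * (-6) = -6*y - 6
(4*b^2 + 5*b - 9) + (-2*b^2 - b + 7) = 2*b^2 + 4*b - 2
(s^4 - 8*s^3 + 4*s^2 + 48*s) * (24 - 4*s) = -4*s^5 + 56*s^4 - 208*s^3 - 96*s^2 + 1152*s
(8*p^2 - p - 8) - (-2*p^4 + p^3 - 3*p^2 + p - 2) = 2*p^4 - p^3 + 11*p^2 - 2*p - 6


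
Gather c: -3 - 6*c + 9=6 - 6*c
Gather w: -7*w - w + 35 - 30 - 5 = -8*w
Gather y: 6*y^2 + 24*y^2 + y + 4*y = 30*y^2 + 5*y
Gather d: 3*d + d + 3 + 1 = 4*d + 4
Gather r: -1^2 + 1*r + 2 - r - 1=0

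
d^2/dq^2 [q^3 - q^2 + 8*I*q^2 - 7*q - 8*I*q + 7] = 6*q - 2 + 16*I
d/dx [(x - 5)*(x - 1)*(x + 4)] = 3*x^2 - 4*x - 19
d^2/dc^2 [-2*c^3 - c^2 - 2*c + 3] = -12*c - 2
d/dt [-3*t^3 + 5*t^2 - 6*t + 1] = -9*t^2 + 10*t - 6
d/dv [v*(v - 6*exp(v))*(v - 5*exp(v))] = -11*v^2*exp(v) + 3*v^2 + 60*v*exp(2*v) - 22*v*exp(v) + 30*exp(2*v)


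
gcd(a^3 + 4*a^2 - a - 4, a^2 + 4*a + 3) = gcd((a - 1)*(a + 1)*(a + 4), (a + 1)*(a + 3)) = a + 1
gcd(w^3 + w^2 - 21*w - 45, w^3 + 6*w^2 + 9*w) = w^2 + 6*w + 9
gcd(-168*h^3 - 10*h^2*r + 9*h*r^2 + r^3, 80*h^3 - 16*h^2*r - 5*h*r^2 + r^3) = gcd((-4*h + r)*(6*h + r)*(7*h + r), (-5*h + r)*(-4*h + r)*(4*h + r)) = -4*h + r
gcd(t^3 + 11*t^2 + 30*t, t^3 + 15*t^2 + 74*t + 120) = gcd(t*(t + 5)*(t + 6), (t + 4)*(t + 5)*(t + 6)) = t^2 + 11*t + 30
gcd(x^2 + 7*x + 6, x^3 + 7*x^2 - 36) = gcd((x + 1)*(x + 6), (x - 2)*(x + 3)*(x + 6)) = x + 6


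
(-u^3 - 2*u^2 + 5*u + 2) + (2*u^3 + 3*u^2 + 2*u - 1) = u^3 + u^2 + 7*u + 1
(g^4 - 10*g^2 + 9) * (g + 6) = g^5 + 6*g^4 - 10*g^3 - 60*g^2 + 9*g + 54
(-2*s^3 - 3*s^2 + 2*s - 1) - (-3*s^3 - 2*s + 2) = s^3 - 3*s^2 + 4*s - 3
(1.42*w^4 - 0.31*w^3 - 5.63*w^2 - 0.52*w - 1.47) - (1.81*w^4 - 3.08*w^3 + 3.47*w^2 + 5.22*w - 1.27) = -0.39*w^4 + 2.77*w^3 - 9.1*w^2 - 5.74*w - 0.2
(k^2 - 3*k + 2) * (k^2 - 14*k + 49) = k^4 - 17*k^3 + 93*k^2 - 175*k + 98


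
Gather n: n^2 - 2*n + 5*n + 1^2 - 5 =n^2 + 3*n - 4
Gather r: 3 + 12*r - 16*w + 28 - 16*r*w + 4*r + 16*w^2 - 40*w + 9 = r*(16 - 16*w) + 16*w^2 - 56*w + 40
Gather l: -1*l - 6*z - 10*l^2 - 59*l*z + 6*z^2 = -10*l^2 + l*(-59*z - 1) + 6*z^2 - 6*z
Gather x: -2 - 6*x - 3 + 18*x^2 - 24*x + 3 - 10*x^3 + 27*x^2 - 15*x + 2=-10*x^3 + 45*x^2 - 45*x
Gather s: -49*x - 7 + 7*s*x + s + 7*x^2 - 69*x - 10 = s*(7*x + 1) + 7*x^2 - 118*x - 17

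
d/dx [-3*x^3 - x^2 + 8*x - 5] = -9*x^2 - 2*x + 8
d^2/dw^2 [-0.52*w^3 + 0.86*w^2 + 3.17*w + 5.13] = 1.72 - 3.12*w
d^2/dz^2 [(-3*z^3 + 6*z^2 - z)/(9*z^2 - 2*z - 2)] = 2*(-39*z^3 + 288*z^2 - 90*z + 28)/(729*z^6 - 486*z^5 - 378*z^4 + 208*z^3 + 84*z^2 - 24*z - 8)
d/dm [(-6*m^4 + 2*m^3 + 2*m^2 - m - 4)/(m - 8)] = 2*(-9*m^4 + 98*m^3 - 23*m^2 - 16*m + 6)/(m^2 - 16*m + 64)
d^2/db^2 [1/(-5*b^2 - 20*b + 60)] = 2*(b^2 + 4*b - 4*(b + 2)^2 - 12)/(5*(b^2 + 4*b - 12)^3)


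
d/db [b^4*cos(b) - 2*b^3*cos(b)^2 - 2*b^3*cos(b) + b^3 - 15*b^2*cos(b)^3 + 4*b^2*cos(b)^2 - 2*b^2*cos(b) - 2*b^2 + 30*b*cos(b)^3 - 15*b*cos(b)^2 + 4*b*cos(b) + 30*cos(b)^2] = -b^4*sin(b) + 2*b^3*sin(b) + 2*b^3*sin(2*b) + 4*b^3*cos(b) + 53*b^2*sin(b)/4 - 4*b^2*sin(2*b) + 45*b^2*sin(3*b)/4 - 6*b^2*cos(b) - 3*b^2*cos(2*b) - 53*b*sin(b)/2 + 15*b*sin(2*b) - 45*b*sin(3*b)/2 - 53*b*cos(b)/2 + 4*b*cos(2*b) - 15*b*cos(3*b)/2 - 30*sin(2*b) + 53*cos(b)/2 - 15*cos(2*b)/2 + 15*cos(3*b)/2 - 15/2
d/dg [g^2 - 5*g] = 2*g - 5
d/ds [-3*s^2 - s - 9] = -6*s - 1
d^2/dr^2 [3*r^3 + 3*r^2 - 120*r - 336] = 18*r + 6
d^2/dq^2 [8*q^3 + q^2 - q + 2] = 48*q + 2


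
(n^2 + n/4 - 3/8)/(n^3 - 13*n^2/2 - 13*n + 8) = (n + 3/4)/(n^2 - 6*n - 16)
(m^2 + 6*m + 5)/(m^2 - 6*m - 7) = (m + 5)/(m - 7)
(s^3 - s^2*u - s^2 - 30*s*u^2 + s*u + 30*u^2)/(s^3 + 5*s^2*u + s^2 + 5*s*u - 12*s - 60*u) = (s^2 - 6*s*u - s + 6*u)/(s^2 + s - 12)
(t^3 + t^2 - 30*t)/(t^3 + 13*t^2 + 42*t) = (t - 5)/(t + 7)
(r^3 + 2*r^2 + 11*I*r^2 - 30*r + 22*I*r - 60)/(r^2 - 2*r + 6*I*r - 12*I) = (r^2 + r*(2 + 5*I) + 10*I)/(r - 2)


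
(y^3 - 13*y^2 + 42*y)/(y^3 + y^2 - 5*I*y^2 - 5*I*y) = (y^2 - 13*y + 42)/(y^2 + y - 5*I*y - 5*I)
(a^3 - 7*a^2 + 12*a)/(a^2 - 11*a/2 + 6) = 2*a*(a - 3)/(2*a - 3)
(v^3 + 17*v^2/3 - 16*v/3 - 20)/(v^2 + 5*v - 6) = (3*v^2 - v - 10)/(3*(v - 1))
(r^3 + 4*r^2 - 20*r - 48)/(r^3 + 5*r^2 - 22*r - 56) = (r + 6)/(r + 7)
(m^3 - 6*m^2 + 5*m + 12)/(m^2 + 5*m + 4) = (m^2 - 7*m + 12)/(m + 4)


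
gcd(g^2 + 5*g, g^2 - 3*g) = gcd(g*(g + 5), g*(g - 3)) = g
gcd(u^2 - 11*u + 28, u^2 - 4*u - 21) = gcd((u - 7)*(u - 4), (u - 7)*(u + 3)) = u - 7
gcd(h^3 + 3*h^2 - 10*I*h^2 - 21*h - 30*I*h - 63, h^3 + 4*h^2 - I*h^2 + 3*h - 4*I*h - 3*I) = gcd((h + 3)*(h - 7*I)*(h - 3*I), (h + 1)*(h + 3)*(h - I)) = h + 3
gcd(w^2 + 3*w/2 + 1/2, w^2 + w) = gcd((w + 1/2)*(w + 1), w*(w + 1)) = w + 1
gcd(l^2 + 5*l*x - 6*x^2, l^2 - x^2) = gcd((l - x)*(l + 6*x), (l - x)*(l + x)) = -l + x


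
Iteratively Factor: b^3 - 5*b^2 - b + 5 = (b - 5)*(b^2 - 1) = (b - 5)*(b + 1)*(b - 1)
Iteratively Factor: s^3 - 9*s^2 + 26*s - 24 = (s - 3)*(s^2 - 6*s + 8) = (s - 3)*(s - 2)*(s - 4)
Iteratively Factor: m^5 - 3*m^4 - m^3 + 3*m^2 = (m - 3)*(m^4 - m^2) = m*(m - 3)*(m^3 - m) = m*(m - 3)*(m - 1)*(m^2 + m) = m^2*(m - 3)*(m - 1)*(m + 1)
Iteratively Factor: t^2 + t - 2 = (t - 1)*(t + 2)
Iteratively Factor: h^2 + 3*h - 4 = (h - 1)*(h + 4)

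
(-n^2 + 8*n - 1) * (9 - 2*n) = 2*n^3 - 25*n^2 + 74*n - 9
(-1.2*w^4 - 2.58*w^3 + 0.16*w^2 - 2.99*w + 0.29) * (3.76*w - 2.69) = -4.512*w^5 - 6.4728*w^4 + 7.5418*w^3 - 11.6728*w^2 + 9.1335*w - 0.7801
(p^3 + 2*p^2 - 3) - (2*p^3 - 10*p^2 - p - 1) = -p^3 + 12*p^2 + p - 2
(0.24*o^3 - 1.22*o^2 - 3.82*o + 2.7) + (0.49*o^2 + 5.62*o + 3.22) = 0.24*o^3 - 0.73*o^2 + 1.8*o + 5.92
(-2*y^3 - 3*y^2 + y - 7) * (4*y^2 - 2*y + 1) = -8*y^5 - 8*y^4 + 8*y^3 - 33*y^2 + 15*y - 7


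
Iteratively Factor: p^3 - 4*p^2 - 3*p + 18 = (p - 3)*(p^2 - p - 6) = (p - 3)*(p + 2)*(p - 3)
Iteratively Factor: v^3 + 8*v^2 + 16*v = (v + 4)*(v^2 + 4*v) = v*(v + 4)*(v + 4)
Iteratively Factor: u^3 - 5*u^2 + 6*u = (u)*(u^2 - 5*u + 6) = u*(u - 2)*(u - 3)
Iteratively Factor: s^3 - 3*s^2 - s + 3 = (s - 1)*(s^2 - 2*s - 3) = (s - 1)*(s + 1)*(s - 3)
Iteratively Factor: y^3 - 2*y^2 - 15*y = (y - 5)*(y^2 + 3*y) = y*(y - 5)*(y + 3)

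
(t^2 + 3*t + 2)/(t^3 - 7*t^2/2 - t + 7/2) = 2*(t + 2)/(2*t^2 - 9*t + 7)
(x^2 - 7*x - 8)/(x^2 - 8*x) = (x + 1)/x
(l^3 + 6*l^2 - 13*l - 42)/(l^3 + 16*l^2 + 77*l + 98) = (l - 3)/(l + 7)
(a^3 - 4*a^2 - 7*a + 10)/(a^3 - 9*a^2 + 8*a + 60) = (a - 1)/(a - 6)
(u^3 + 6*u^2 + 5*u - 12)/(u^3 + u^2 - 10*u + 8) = (u + 3)/(u - 2)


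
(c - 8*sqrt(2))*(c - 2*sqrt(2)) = c^2 - 10*sqrt(2)*c + 32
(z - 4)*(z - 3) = z^2 - 7*z + 12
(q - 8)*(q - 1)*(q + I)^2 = q^4 - 9*q^3 + 2*I*q^3 + 7*q^2 - 18*I*q^2 + 9*q + 16*I*q - 8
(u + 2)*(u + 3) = u^2 + 5*u + 6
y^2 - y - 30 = (y - 6)*(y + 5)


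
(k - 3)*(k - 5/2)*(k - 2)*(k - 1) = k^4 - 17*k^3/2 + 26*k^2 - 67*k/2 + 15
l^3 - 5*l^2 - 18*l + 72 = (l - 6)*(l - 3)*(l + 4)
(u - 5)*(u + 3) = u^2 - 2*u - 15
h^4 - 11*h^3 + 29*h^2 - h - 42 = (h - 7)*(h - 3)*(h - 2)*(h + 1)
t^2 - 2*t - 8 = (t - 4)*(t + 2)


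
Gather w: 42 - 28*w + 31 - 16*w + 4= 77 - 44*w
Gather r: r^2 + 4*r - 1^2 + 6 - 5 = r^2 + 4*r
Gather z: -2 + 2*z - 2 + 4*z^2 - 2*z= 4*z^2 - 4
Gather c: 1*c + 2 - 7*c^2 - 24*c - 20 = -7*c^2 - 23*c - 18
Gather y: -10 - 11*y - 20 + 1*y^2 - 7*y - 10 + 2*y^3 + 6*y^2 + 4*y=2*y^3 + 7*y^2 - 14*y - 40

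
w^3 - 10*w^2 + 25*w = w*(w - 5)^2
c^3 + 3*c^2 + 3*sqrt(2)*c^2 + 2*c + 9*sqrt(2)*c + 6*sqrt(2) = (c + 1)*(c + 2)*(c + 3*sqrt(2))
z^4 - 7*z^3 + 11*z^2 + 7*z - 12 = (z - 4)*(z - 3)*(z - 1)*(z + 1)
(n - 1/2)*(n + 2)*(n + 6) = n^3 + 15*n^2/2 + 8*n - 6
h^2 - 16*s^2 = (h - 4*s)*(h + 4*s)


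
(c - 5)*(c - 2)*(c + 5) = c^3 - 2*c^2 - 25*c + 50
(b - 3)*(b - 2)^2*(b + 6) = b^4 - b^3 - 26*b^2 + 84*b - 72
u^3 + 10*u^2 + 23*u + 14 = (u + 1)*(u + 2)*(u + 7)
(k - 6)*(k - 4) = k^2 - 10*k + 24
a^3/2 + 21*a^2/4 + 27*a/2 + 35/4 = (a/2 + 1/2)*(a + 5/2)*(a + 7)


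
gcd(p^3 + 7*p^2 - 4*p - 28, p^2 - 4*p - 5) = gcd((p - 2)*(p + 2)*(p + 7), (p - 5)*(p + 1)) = 1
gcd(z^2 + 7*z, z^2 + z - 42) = z + 7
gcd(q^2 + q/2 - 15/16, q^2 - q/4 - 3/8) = q - 3/4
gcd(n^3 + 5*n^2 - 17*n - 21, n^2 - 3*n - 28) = 1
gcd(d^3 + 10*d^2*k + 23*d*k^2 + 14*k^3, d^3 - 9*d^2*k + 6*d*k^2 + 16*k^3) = d + k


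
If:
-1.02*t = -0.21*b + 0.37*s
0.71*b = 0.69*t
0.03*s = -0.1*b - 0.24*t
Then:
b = 0.00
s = 0.00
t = 0.00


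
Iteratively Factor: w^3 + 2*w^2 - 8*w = (w + 4)*(w^2 - 2*w) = w*(w + 4)*(w - 2)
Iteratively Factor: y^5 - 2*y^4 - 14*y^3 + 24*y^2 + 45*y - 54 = (y + 2)*(y^4 - 4*y^3 - 6*y^2 + 36*y - 27) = (y + 2)*(y + 3)*(y^3 - 7*y^2 + 15*y - 9) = (y - 3)*(y + 2)*(y + 3)*(y^2 - 4*y + 3) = (y - 3)*(y - 1)*(y + 2)*(y + 3)*(y - 3)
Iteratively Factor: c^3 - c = (c + 1)*(c^2 - c) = (c - 1)*(c + 1)*(c)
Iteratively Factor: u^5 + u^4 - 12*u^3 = (u - 3)*(u^4 + 4*u^3) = u*(u - 3)*(u^3 + 4*u^2) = u^2*(u - 3)*(u^2 + 4*u) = u^2*(u - 3)*(u + 4)*(u)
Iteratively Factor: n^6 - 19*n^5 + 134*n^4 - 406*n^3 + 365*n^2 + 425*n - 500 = (n - 4)*(n^5 - 15*n^4 + 74*n^3 - 110*n^2 - 75*n + 125) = (n - 4)*(n + 1)*(n^4 - 16*n^3 + 90*n^2 - 200*n + 125) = (n - 5)*(n - 4)*(n + 1)*(n^3 - 11*n^2 + 35*n - 25) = (n - 5)^2*(n - 4)*(n + 1)*(n^2 - 6*n + 5) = (n - 5)^3*(n - 4)*(n + 1)*(n - 1)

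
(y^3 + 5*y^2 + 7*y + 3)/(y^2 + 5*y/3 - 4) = 3*(y^2 + 2*y + 1)/(3*y - 4)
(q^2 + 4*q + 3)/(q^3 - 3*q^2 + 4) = (q + 3)/(q^2 - 4*q + 4)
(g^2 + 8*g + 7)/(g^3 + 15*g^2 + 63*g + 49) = 1/(g + 7)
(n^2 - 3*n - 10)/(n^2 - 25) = (n + 2)/(n + 5)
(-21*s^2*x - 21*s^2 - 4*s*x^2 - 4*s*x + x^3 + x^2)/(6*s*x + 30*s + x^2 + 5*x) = (-21*s^2*x - 21*s^2 - 4*s*x^2 - 4*s*x + x^3 + x^2)/(6*s*x + 30*s + x^2 + 5*x)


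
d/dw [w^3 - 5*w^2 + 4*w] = 3*w^2 - 10*w + 4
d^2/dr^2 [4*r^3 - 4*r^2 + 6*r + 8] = 24*r - 8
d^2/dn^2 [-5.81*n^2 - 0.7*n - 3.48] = -11.6200000000000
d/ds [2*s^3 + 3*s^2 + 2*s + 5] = 6*s^2 + 6*s + 2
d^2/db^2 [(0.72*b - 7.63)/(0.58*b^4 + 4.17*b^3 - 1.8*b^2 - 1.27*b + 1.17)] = (2.906496*b^7 - 23.472368*b^6 - 483.007572*b^5 - 1477.988532*b^4 + 941.333368*b^3 + 114.098022*b^2 + 127.800882*b - 54.610718)/(0.195112*b^12 + 4.208364*b^11 + 28.440126*b^10 + 45.109149*b^9 - 105.511428*b^8 - 0.785457000000001*b^7 + 107.876325*b^6 - 50.030073*b^5 - 32.132592*b^4 + 31.124276*b^3 - 1.730781*b^2 - 5.215509*b + 1.601613)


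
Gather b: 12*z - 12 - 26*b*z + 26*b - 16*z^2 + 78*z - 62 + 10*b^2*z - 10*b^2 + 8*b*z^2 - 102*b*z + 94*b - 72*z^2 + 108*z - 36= b^2*(10*z - 10) + b*(8*z^2 - 128*z + 120) - 88*z^2 + 198*z - 110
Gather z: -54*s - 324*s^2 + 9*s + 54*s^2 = -270*s^2 - 45*s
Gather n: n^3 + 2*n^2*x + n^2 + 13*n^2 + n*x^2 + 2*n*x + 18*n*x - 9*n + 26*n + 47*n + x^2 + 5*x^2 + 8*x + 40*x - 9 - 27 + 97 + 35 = n^3 + n^2*(2*x + 14) + n*(x^2 + 20*x + 64) + 6*x^2 + 48*x + 96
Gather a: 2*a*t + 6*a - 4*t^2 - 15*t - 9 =a*(2*t + 6) - 4*t^2 - 15*t - 9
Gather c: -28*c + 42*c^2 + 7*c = 42*c^2 - 21*c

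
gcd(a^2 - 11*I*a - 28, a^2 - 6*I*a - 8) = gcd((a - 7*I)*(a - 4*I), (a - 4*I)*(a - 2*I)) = a - 4*I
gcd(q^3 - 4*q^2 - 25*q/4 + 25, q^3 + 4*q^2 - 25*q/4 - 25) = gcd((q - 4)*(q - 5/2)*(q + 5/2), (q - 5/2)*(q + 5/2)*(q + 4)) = q^2 - 25/4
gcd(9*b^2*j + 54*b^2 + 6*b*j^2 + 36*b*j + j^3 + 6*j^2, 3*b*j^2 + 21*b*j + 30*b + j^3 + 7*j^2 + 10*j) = 3*b + j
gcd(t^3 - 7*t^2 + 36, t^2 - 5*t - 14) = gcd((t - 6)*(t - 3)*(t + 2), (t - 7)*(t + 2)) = t + 2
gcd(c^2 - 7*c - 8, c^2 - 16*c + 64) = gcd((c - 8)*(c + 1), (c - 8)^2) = c - 8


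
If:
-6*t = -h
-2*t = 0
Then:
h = 0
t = 0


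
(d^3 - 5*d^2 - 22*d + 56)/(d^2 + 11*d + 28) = (d^2 - 9*d + 14)/(d + 7)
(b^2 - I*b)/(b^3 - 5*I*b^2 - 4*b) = 1/(b - 4*I)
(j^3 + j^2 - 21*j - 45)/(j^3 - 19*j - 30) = (j + 3)/(j + 2)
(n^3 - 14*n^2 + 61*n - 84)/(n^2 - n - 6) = (n^2 - 11*n + 28)/(n + 2)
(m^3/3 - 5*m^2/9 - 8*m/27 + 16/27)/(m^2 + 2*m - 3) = (9*m^3 - 15*m^2 - 8*m + 16)/(27*(m^2 + 2*m - 3))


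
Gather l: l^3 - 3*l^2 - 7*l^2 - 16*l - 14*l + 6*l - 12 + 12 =l^3 - 10*l^2 - 24*l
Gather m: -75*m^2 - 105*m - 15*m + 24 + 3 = -75*m^2 - 120*m + 27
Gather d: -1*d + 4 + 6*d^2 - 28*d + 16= 6*d^2 - 29*d + 20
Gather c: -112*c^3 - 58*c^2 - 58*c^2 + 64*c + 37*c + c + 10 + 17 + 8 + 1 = -112*c^3 - 116*c^2 + 102*c + 36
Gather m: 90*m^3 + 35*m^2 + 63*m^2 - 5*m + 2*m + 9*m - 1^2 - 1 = 90*m^3 + 98*m^2 + 6*m - 2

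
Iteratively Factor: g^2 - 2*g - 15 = (g - 5)*(g + 3)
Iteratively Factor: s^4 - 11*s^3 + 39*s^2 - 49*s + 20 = (s - 1)*(s^3 - 10*s^2 + 29*s - 20) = (s - 4)*(s - 1)*(s^2 - 6*s + 5) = (s - 4)*(s - 1)^2*(s - 5)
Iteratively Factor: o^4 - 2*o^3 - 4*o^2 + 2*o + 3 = (o + 1)*(o^3 - 3*o^2 - o + 3) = (o + 1)^2*(o^2 - 4*o + 3) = (o - 3)*(o + 1)^2*(o - 1)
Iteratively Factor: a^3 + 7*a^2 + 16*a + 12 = (a + 2)*(a^2 + 5*a + 6) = (a + 2)*(a + 3)*(a + 2)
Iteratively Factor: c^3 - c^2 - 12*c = (c + 3)*(c^2 - 4*c) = (c - 4)*(c + 3)*(c)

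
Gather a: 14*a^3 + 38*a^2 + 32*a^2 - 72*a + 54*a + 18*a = 14*a^3 + 70*a^2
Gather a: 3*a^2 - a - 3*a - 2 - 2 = 3*a^2 - 4*a - 4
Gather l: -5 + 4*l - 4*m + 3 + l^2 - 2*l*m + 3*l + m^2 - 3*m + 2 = l^2 + l*(7 - 2*m) + m^2 - 7*m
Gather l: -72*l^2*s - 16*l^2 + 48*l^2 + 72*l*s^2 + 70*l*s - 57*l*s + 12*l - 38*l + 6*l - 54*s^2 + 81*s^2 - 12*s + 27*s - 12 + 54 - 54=l^2*(32 - 72*s) + l*(72*s^2 + 13*s - 20) + 27*s^2 + 15*s - 12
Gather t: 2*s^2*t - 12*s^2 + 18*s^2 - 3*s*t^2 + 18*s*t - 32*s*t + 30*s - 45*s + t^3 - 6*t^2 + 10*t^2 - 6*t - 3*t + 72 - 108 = 6*s^2 - 15*s + t^3 + t^2*(4 - 3*s) + t*(2*s^2 - 14*s - 9) - 36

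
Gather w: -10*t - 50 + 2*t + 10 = -8*t - 40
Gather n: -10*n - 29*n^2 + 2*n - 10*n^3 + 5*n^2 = -10*n^3 - 24*n^2 - 8*n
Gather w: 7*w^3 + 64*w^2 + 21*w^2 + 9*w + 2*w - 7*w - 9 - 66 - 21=7*w^3 + 85*w^2 + 4*w - 96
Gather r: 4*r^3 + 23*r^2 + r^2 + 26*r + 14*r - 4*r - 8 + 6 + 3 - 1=4*r^3 + 24*r^2 + 36*r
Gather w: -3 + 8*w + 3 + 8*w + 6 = 16*w + 6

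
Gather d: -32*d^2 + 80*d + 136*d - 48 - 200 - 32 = -32*d^2 + 216*d - 280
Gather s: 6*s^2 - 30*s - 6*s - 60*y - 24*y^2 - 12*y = 6*s^2 - 36*s - 24*y^2 - 72*y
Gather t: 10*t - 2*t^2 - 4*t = -2*t^2 + 6*t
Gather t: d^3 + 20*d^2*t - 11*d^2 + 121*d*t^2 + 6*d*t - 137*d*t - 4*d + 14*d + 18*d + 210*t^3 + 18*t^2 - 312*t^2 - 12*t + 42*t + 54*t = d^3 - 11*d^2 + 28*d + 210*t^3 + t^2*(121*d - 294) + t*(20*d^2 - 131*d + 84)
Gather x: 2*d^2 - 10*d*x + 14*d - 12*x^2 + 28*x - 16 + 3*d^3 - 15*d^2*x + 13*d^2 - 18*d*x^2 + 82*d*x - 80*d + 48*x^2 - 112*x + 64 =3*d^3 + 15*d^2 - 66*d + x^2*(36 - 18*d) + x*(-15*d^2 + 72*d - 84) + 48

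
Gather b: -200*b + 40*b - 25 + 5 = -160*b - 20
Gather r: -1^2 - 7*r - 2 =-7*r - 3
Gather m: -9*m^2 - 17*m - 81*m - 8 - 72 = -9*m^2 - 98*m - 80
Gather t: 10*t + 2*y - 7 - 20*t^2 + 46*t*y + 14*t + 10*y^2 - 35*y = -20*t^2 + t*(46*y + 24) + 10*y^2 - 33*y - 7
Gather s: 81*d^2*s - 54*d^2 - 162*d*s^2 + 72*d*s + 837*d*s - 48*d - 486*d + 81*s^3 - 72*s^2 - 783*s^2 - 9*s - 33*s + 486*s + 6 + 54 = -54*d^2 - 534*d + 81*s^3 + s^2*(-162*d - 855) + s*(81*d^2 + 909*d + 444) + 60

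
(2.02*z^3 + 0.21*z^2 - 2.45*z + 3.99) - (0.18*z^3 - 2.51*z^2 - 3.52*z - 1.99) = 1.84*z^3 + 2.72*z^2 + 1.07*z + 5.98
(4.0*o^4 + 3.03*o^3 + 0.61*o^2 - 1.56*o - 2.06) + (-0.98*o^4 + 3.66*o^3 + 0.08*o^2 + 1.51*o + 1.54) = 3.02*o^4 + 6.69*o^3 + 0.69*o^2 - 0.05*o - 0.52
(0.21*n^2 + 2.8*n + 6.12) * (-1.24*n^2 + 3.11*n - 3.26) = -0.2604*n^4 - 2.8189*n^3 + 0.434599999999999*n^2 + 9.9052*n - 19.9512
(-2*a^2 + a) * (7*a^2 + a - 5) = -14*a^4 + 5*a^3 + 11*a^2 - 5*a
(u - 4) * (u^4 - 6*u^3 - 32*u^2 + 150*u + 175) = u^5 - 10*u^4 - 8*u^3 + 278*u^2 - 425*u - 700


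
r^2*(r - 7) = r^3 - 7*r^2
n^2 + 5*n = n*(n + 5)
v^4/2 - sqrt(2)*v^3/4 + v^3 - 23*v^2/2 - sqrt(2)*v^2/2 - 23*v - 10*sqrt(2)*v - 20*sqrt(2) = (v/2 + 1)*(v - 4*sqrt(2))*(v + sqrt(2))*(v + 5*sqrt(2)/2)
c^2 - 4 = (c - 2)*(c + 2)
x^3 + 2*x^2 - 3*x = x*(x - 1)*(x + 3)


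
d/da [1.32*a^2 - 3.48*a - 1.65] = 2.64*a - 3.48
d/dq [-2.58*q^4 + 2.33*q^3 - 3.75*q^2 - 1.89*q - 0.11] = -10.32*q^3 + 6.99*q^2 - 7.5*q - 1.89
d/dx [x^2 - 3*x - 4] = 2*x - 3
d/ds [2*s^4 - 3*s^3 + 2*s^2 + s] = 8*s^3 - 9*s^2 + 4*s + 1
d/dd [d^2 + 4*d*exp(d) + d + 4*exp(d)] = 4*d*exp(d) + 2*d + 8*exp(d) + 1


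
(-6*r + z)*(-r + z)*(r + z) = 6*r^3 - r^2*z - 6*r*z^2 + z^3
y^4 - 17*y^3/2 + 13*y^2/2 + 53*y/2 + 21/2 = (y - 7)*(y - 3)*(y + 1/2)*(y + 1)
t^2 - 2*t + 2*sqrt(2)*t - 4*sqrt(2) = (t - 2)*(t + 2*sqrt(2))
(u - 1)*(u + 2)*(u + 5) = u^3 + 6*u^2 + 3*u - 10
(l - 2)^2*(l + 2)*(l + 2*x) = l^4 + 2*l^3*x - 2*l^3 - 4*l^2*x - 4*l^2 - 8*l*x + 8*l + 16*x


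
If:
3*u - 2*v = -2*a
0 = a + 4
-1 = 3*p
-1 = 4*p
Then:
No Solution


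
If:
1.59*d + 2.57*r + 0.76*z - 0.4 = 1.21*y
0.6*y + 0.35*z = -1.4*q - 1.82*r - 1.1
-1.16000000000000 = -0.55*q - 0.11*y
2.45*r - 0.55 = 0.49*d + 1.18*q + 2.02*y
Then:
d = -0.316346133034143*z - 0.128197269178489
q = 0.0285487297344576*z + 2.87047994224953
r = -0.167209907925752*z - 1.55742023058983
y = -0.142743648672288*z - 3.8069451657931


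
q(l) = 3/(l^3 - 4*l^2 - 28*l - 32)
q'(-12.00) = 0.00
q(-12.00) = 0.00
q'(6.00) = -0.00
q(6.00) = -0.02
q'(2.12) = 0.01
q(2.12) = -0.03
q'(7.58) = -0.17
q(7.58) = -0.08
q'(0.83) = 0.03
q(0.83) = -0.05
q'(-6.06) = -0.01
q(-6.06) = -0.01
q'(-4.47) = -0.04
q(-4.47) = -0.04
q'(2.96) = 0.00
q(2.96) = -0.02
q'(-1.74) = 34.58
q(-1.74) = -4.56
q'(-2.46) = -6.02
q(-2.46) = -1.36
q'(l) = 3*(-3*l^2 + 8*l + 28)/(l^3 - 4*l^2 - 28*l - 32)^2 = 3*(-3*l^2 + 8*l + 28)/(-l^3 + 4*l^2 + 28*l + 32)^2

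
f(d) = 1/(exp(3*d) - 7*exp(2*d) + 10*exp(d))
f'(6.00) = 0.00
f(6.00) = 0.00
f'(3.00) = 0.00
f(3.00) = 0.00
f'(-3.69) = -4.00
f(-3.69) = 4.08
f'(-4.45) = -8.56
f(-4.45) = 8.63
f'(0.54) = 3.48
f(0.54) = 0.62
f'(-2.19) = -0.89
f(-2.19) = 0.97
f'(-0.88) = -0.21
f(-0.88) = 0.33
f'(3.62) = -0.00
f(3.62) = 0.00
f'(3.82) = -0.00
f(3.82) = 0.00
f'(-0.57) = -0.13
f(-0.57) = 0.28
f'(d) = (-3*exp(3*d) + 14*exp(2*d) - 10*exp(d))/(exp(3*d) - 7*exp(2*d) + 10*exp(d))^2 = (-3*exp(2*d) + 14*exp(d) - 10)*exp(-d)/(exp(2*d) - 7*exp(d) + 10)^2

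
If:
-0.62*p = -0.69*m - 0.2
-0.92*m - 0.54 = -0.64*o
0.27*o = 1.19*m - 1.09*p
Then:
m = -1.41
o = -1.18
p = -1.25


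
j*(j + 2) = j^2 + 2*j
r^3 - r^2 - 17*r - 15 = (r - 5)*(r + 1)*(r + 3)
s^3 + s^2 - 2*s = s*(s - 1)*(s + 2)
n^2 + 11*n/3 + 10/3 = (n + 5/3)*(n + 2)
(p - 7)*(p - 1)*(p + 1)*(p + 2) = p^4 - 5*p^3 - 15*p^2 + 5*p + 14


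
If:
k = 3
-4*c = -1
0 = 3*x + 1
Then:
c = 1/4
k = 3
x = -1/3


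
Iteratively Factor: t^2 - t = (t)*(t - 1)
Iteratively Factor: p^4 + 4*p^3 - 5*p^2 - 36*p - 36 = (p + 3)*(p^3 + p^2 - 8*p - 12) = (p + 2)*(p + 3)*(p^2 - p - 6) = (p - 3)*(p + 2)*(p + 3)*(p + 2)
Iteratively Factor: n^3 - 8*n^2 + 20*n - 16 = (n - 2)*(n^2 - 6*n + 8) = (n - 4)*(n - 2)*(n - 2)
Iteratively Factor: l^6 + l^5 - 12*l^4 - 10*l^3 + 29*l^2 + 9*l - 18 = (l - 1)*(l^5 + 2*l^4 - 10*l^3 - 20*l^2 + 9*l + 18) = (l - 1)*(l + 1)*(l^4 + l^3 - 11*l^2 - 9*l + 18) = (l - 1)*(l + 1)*(l + 2)*(l^3 - l^2 - 9*l + 9) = (l - 3)*(l - 1)*(l + 1)*(l + 2)*(l^2 + 2*l - 3) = (l - 3)*(l - 1)^2*(l + 1)*(l + 2)*(l + 3)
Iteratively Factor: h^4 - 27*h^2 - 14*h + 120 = (h - 2)*(h^3 + 2*h^2 - 23*h - 60) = (h - 2)*(h + 4)*(h^2 - 2*h - 15) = (h - 5)*(h - 2)*(h + 4)*(h + 3)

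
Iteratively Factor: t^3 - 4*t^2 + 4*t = (t - 2)*(t^2 - 2*t) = (t - 2)^2*(t)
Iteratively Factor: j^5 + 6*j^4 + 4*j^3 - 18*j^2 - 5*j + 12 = (j - 1)*(j^4 + 7*j^3 + 11*j^2 - 7*j - 12) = (j - 1)*(j + 4)*(j^3 + 3*j^2 - j - 3) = (j - 1)^2*(j + 4)*(j^2 + 4*j + 3) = (j - 1)^2*(j + 3)*(j + 4)*(j + 1)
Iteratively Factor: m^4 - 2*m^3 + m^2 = (m - 1)*(m^3 - m^2) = m*(m - 1)*(m^2 - m) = m*(m - 1)^2*(m)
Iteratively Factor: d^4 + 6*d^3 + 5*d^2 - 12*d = (d - 1)*(d^3 + 7*d^2 + 12*d) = d*(d - 1)*(d^2 + 7*d + 12) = d*(d - 1)*(d + 3)*(d + 4)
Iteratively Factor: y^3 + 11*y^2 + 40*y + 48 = (y + 4)*(y^2 + 7*y + 12) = (y + 4)^2*(y + 3)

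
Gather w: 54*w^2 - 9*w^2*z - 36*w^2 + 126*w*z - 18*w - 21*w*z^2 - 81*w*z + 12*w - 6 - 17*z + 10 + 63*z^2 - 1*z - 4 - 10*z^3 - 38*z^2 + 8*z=w^2*(18 - 9*z) + w*(-21*z^2 + 45*z - 6) - 10*z^3 + 25*z^2 - 10*z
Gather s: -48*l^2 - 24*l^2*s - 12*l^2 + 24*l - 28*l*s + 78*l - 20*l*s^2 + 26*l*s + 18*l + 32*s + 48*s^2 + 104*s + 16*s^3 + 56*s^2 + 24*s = -60*l^2 + 120*l + 16*s^3 + s^2*(104 - 20*l) + s*(-24*l^2 - 2*l + 160)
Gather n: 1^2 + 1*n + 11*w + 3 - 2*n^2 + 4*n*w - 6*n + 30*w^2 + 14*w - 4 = -2*n^2 + n*(4*w - 5) + 30*w^2 + 25*w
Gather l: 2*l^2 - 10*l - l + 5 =2*l^2 - 11*l + 5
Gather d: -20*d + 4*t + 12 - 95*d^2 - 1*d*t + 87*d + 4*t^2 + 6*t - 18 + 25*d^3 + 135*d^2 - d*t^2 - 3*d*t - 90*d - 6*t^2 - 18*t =25*d^3 + 40*d^2 + d*(-t^2 - 4*t - 23) - 2*t^2 - 8*t - 6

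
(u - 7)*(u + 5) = u^2 - 2*u - 35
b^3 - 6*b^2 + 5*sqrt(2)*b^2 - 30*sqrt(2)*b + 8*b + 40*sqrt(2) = (b - 4)*(b - 2)*(b + 5*sqrt(2))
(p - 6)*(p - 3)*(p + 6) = p^3 - 3*p^2 - 36*p + 108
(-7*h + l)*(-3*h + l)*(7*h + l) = 147*h^3 - 49*h^2*l - 3*h*l^2 + l^3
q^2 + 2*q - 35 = (q - 5)*(q + 7)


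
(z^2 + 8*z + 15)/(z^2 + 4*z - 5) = (z + 3)/(z - 1)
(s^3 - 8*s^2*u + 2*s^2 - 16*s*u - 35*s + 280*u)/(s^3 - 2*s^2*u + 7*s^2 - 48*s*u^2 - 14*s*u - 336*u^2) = (s - 5)/(s + 6*u)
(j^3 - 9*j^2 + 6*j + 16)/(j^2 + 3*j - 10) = (j^2 - 7*j - 8)/(j + 5)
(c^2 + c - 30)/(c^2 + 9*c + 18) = (c - 5)/(c + 3)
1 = 1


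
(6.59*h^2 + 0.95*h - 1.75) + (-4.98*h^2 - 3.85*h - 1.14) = 1.61*h^2 - 2.9*h - 2.89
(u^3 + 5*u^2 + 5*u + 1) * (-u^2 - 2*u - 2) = -u^5 - 7*u^4 - 17*u^3 - 21*u^2 - 12*u - 2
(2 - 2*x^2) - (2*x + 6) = -2*x^2 - 2*x - 4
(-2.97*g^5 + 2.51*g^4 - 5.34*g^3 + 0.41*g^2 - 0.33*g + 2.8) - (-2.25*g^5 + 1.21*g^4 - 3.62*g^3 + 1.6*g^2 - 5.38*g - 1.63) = -0.72*g^5 + 1.3*g^4 - 1.72*g^3 - 1.19*g^2 + 5.05*g + 4.43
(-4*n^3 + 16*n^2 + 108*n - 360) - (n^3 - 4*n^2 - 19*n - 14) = -5*n^3 + 20*n^2 + 127*n - 346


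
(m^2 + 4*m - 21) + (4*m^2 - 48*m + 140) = 5*m^2 - 44*m + 119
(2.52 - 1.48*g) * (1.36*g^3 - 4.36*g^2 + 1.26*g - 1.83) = -2.0128*g^4 + 9.88*g^3 - 12.852*g^2 + 5.8836*g - 4.6116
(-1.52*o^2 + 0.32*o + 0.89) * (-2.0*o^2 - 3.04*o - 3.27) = 3.04*o^4 + 3.9808*o^3 + 2.2176*o^2 - 3.752*o - 2.9103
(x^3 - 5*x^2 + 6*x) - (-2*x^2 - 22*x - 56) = x^3 - 3*x^2 + 28*x + 56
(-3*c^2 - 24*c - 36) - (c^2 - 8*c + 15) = -4*c^2 - 16*c - 51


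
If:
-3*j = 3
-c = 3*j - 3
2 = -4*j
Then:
No Solution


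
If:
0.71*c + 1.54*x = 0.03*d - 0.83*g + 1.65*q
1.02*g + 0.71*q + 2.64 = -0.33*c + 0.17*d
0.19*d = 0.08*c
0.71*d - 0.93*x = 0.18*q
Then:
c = 4.06188747588895*x - 0.668649740290401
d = 1.71026841090061*x - 0.281536732753853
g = -2.12847608185862*x - 1.64583095026035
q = 1.57939206521908*x - 1.11050600141798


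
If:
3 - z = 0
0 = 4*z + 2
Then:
No Solution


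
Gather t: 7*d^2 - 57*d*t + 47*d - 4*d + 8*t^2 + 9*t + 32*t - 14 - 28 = 7*d^2 + 43*d + 8*t^2 + t*(41 - 57*d) - 42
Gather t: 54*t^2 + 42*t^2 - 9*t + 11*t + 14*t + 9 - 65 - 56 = 96*t^2 + 16*t - 112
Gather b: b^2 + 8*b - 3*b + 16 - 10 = b^2 + 5*b + 6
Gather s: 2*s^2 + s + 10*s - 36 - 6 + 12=2*s^2 + 11*s - 30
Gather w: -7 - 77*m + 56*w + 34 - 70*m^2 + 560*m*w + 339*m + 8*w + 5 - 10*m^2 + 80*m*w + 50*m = -80*m^2 + 312*m + w*(640*m + 64) + 32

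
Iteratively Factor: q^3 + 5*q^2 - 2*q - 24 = (q + 3)*(q^2 + 2*q - 8) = (q - 2)*(q + 3)*(q + 4)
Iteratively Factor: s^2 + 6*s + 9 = (s + 3)*(s + 3)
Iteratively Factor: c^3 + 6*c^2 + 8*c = (c + 4)*(c^2 + 2*c) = c*(c + 4)*(c + 2)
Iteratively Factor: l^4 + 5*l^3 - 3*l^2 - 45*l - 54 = (l + 2)*(l^3 + 3*l^2 - 9*l - 27) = (l + 2)*(l + 3)*(l^2 - 9) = (l - 3)*(l + 2)*(l + 3)*(l + 3)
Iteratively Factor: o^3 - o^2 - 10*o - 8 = (o - 4)*(o^2 + 3*o + 2) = (o - 4)*(o + 1)*(o + 2)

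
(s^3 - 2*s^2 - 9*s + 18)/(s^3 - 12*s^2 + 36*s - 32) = (s^2 - 9)/(s^2 - 10*s + 16)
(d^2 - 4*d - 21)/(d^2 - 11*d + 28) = (d + 3)/(d - 4)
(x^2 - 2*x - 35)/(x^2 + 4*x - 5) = (x - 7)/(x - 1)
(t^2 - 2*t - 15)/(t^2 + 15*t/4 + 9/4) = 4*(t - 5)/(4*t + 3)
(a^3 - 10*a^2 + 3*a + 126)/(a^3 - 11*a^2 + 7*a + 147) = (a - 6)/(a - 7)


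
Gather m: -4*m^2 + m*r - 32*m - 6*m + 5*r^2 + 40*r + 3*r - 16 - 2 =-4*m^2 + m*(r - 38) + 5*r^2 + 43*r - 18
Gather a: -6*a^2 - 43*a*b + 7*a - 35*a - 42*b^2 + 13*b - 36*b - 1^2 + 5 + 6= -6*a^2 + a*(-43*b - 28) - 42*b^2 - 23*b + 10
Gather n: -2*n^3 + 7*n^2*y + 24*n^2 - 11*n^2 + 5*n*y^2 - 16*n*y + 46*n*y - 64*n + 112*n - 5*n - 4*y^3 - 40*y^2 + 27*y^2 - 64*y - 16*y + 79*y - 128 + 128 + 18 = -2*n^3 + n^2*(7*y + 13) + n*(5*y^2 + 30*y + 43) - 4*y^3 - 13*y^2 - y + 18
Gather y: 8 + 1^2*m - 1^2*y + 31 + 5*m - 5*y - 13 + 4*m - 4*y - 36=10*m - 10*y - 10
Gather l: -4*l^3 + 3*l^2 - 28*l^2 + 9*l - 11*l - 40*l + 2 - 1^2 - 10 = -4*l^3 - 25*l^2 - 42*l - 9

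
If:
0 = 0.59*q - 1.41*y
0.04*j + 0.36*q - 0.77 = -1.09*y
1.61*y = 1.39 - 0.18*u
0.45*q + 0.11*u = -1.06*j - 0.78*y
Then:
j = -1.15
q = 1.00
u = 3.98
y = 0.42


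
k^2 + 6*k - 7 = (k - 1)*(k + 7)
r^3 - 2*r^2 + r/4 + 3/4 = (r - 3/2)*(r - 1)*(r + 1/2)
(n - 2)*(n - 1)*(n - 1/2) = n^3 - 7*n^2/2 + 7*n/2 - 1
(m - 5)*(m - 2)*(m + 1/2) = m^3 - 13*m^2/2 + 13*m/2 + 5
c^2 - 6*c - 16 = (c - 8)*(c + 2)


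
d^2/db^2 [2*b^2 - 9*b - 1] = 4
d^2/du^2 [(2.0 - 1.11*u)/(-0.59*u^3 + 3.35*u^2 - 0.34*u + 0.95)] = (2.318346*u^5 - 21.51789*u^4 + 87.716618*u^3 - 129.61134*u^2 - 14.25345*u + 12.98466)/(0.205379*u^9 - 3.498405*u^8 + 20.218887*u^7 - 42.61952*u^6 + 22.917612*u^5 - 34.289325*u^4 + 8.129029*u^3 - 9.399585*u^2 + 0.92055*u - 0.857375)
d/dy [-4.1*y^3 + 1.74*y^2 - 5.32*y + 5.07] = -12.3*y^2 + 3.48*y - 5.32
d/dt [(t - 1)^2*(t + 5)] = 3*(t - 1)*(t + 3)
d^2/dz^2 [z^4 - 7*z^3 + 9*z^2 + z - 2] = 12*z^2 - 42*z + 18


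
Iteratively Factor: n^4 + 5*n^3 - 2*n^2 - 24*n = (n + 3)*(n^3 + 2*n^2 - 8*n) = (n + 3)*(n + 4)*(n^2 - 2*n) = (n - 2)*(n + 3)*(n + 4)*(n)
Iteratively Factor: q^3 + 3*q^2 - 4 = (q - 1)*(q^2 + 4*q + 4) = (q - 1)*(q + 2)*(q + 2)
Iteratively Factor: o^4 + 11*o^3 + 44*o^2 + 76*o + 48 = (o + 3)*(o^3 + 8*o^2 + 20*o + 16) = (o + 3)*(o + 4)*(o^2 + 4*o + 4) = (o + 2)*(o + 3)*(o + 4)*(o + 2)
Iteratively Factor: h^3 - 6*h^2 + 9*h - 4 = (h - 1)*(h^2 - 5*h + 4) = (h - 1)^2*(h - 4)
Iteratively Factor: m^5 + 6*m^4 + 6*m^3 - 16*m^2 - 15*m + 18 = (m + 3)*(m^4 + 3*m^3 - 3*m^2 - 7*m + 6) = (m + 3)^2*(m^3 - 3*m + 2) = (m + 2)*(m + 3)^2*(m^2 - 2*m + 1) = (m - 1)*(m + 2)*(m + 3)^2*(m - 1)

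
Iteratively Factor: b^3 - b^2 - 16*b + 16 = (b + 4)*(b^2 - 5*b + 4) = (b - 4)*(b + 4)*(b - 1)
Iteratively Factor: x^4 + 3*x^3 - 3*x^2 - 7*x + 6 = (x - 1)*(x^3 + 4*x^2 + x - 6) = (x - 1)*(x + 2)*(x^2 + 2*x - 3) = (x - 1)^2*(x + 2)*(x + 3)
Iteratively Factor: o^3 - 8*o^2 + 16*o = (o - 4)*(o^2 - 4*o) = (o - 4)^2*(o)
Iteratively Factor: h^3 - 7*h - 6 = (h + 1)*(h^2 - h - 6) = (h + 1)*(h + 2)*(h - 3)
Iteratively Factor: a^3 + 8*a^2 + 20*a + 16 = (a + 2)*(a^2 + 6*a + 8) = (a + 2)^2*(a + 4)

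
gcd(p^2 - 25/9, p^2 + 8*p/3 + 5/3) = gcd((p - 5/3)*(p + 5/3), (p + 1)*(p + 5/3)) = p + 5/3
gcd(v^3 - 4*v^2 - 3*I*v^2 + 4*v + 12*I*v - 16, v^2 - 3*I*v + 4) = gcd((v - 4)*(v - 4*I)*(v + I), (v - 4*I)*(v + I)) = v^2 - 3*I*v + 4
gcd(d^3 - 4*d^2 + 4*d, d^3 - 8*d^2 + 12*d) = d^2 - 2*d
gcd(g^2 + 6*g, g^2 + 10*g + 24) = g + 6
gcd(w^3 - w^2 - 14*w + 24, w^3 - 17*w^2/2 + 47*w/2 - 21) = w^2 - 5*w + 6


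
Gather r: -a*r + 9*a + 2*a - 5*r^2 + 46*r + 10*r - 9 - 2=11*a - 5*r^2 + r*(56 - a) - 11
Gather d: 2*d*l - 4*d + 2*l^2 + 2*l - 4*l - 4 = d*(2*l - 4) + 2*l^2 - 2*l - 4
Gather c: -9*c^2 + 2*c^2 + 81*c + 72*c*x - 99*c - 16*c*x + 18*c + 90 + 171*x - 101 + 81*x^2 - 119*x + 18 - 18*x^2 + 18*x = -7*c^2 + 56*c*x + 63*x^2 + 70*x + 7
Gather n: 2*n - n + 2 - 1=n + 1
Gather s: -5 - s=-s - 5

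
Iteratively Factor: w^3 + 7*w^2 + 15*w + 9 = (w + 1)*(w^2 + 6*w + 9) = (w + 1)*(w + 3)*(w + 3)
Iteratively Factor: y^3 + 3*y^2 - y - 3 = (y + 3)*(y^2 - 1) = (y + 1)*(y + 3)*(y - 1)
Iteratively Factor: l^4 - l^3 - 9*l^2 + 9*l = (l)*(l^3 - l^2 - 9*l + 9) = l*(l - 3)*(l^2 + 2*l - 3) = l*(l - 3)*(l + 3)*(l - 1)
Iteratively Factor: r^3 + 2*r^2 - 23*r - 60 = (r + 4)*(r^2 - 2*r - 15) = (r - 5)*(r + 4)*(r + 3)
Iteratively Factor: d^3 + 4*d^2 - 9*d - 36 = (d + 3)*(d^2 + d - 12) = (d - 3)*(d + 3)*(d + 4)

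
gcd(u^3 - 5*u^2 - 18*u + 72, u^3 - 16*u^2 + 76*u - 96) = u - 6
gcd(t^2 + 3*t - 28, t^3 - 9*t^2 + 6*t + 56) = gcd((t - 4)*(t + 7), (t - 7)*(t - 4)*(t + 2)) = t - 4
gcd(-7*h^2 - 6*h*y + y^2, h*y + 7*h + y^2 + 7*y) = h + y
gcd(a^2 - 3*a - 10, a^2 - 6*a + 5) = a - 5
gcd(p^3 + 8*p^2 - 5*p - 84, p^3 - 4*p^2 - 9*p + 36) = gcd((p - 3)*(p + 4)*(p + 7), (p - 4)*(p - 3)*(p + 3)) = p - 3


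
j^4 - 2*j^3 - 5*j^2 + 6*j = j*(j - 3)*(j - 1)*(j + 2)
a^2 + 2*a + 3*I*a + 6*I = (a + 2)*(a + 3*I)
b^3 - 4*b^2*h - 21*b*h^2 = b*(b - 7*h)*(b + 3*h)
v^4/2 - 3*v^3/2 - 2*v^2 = v^2*(v/2 + 1/2)*(v - 4)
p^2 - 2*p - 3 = (p - 3)*(p + 1)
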